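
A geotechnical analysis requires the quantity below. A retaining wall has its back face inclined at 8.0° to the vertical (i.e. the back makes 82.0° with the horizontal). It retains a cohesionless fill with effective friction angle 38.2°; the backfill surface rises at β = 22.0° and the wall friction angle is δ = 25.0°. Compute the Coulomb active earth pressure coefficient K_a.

0.376

K_a = sin²(α+φ) / [sin²α · sin(α−δ) · (1 + √{sin(φ+δ)sin(φ−β) / (sin(α−δ)sin(α+β))})²].
With α = 82.0°, φ = 38.2°, δ = 25.0°, β = 22.0°: K_a = 0.3765.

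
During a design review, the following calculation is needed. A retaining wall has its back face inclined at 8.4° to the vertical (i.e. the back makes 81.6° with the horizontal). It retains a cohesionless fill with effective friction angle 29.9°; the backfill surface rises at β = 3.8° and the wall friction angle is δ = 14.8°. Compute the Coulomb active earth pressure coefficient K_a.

K_a = sin²(α+φ) / [sin²α · sin(α−δ) · (1 + √{sin(φ+δ)sin(φ−β) / (sin(α−δ)sin(α+β))})²].
With α = 81.6°, φ = 29.9°, δ = 14.8°, β = 3.8°: K_a = 0.3849.

0.385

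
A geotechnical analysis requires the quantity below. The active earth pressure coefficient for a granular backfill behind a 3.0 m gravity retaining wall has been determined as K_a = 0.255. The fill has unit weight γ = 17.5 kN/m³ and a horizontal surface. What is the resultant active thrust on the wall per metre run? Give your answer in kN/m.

P = ½ K_a γ H² = 0.5 × 0.255 × 17.5 × 3.0² = 20.08 kN/m.

20.1 kN/m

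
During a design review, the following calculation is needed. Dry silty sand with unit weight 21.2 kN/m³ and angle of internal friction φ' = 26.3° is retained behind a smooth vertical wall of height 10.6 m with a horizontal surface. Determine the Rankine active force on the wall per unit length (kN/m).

K_a = tan²(45° − φ/2) = 0.3859.
P_a = ½ K_a γ H² = 0.5 × 0.3859 × 21.2 × 10.6² = 459.7 kN/m.

460 kN/m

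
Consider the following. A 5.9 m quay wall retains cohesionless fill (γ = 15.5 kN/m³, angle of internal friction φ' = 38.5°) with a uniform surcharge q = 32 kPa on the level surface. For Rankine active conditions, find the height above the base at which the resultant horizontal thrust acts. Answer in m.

K_a = 0.2327.
Triangular part P₁ = ½K_aγH² = 62.76 at H/3 = 1.967 m; rectangular part P₂ = K_a q H = 43.93 at H/2 = 2.950 m.
ȳ = (P₁·1.967 + P₂·2.950)/(P₁+P₂) = 2.372 m.

2.37 m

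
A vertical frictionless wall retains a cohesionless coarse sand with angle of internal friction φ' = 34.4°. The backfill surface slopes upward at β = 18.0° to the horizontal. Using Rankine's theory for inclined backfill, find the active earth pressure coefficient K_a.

K_a = cos β · (cos β − √(cos²β − cos²φ)) / (cos β + √(cos²β − cos²φ)).
cos β = 0.9511, cos φ = 0.8251, √(cos²β − cos²φ) = 0.4730.
K_a = 0.9511 × (0.9511 − 0.4730)/(0.9511 + 0.4730) = 0.3193.

0.319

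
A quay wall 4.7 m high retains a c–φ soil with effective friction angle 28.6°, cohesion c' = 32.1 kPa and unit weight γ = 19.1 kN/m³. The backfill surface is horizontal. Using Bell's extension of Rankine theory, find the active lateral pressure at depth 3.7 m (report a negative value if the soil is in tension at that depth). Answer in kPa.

K_a = (1 − sin φ)/(1 + sin φ) = 0.3525.
σ_a = K_a γ z − 2c√K_a = 0.3525×19.1×3.7 − 2×32.1×0.5938 = -13.20 kPa.

-13.2 kPa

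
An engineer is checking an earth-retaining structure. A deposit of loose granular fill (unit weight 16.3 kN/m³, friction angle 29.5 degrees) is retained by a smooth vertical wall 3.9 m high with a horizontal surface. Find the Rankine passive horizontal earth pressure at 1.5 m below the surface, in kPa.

71.9 kPa

K_p = (1 + sin φ)/(1 − sin φ) = 2.940.
σ_h = K_p γ z = 2.940 × 16.3 × 1.5 = 71.89 kPa.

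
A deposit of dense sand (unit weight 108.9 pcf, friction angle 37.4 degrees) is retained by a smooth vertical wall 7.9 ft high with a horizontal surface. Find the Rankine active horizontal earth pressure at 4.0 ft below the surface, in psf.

106 psf

K_a = (1 − sin φ)/(1 + sin φ) = 0.2443.
σ_h = K_a γ z = 0.2443 × 108.9 × 4.0 = 106.4 psf.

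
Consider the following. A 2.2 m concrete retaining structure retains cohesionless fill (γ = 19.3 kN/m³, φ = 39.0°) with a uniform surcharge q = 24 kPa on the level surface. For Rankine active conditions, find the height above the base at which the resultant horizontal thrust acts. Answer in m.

K_a = 0.2275.
Triangular part P₁ = ½K_aγH² = 10.63 at H/3 = 0.7333 m; rectangular part P₂ = K_a q H = 12.01 at H/2 = 1.100 m.
ȳ = (P₁·0.7333 + P₂·1.100)/(P₁+P₂) = 0.9279 m.

0.928 m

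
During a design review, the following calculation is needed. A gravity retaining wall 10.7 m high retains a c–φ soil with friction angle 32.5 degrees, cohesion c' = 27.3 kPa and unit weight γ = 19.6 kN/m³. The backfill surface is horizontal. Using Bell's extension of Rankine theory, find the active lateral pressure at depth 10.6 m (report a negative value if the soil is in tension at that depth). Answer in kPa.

K_a = (1 − sin φ)/(1 + sin φ) = 0.3010.
σ_a = K_a γ z − 2c√K_a = 0.3010×19.6×10.6 − 2×27.3×0.5486 = 32.58 kPa.

32.6 kPa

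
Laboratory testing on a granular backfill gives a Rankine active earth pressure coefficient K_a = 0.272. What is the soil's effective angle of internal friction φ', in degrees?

K_a = tan²(45° − φ/2) ⇒ 45° − φ/2 = arctan(√0.272) = 27.54°.
φ = 2(45° − 27.54°) = 34.91°.

34.9°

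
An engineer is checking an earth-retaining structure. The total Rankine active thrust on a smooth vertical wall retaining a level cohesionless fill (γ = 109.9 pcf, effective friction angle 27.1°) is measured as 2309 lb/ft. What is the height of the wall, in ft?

K_a = 0.3741. P_a = ½ K_a γ H² ⇒ H = √(2P_a/(K_a γ)).
H = √(2×2309/(0.3741×109.9)) = 10.60 ft.

10.6 ft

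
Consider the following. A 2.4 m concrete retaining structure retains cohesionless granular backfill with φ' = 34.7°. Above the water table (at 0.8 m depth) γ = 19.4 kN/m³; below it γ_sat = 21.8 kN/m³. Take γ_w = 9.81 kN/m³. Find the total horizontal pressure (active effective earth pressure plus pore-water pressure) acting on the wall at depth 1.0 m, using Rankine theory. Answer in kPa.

6.88 kPa

K_a = (1 − sin φ)/(1 + sin φ) = 0.2745.
γ' = 21.8 − 9.81 = 11.99 kN/m³.
Effective vertical stress at 1.0 m: σ'_v = 19.4×0.8 + 11.99×0.200 = 17.92 kPa.
σ'_h = K_a σ'_v = 0.2745 × 17.92 = 4.918 kPa; u = γ_w × 0.200 = 1.962 kPa.
Total σ_h = 4.918 + 1.962 = 6.880 kPa.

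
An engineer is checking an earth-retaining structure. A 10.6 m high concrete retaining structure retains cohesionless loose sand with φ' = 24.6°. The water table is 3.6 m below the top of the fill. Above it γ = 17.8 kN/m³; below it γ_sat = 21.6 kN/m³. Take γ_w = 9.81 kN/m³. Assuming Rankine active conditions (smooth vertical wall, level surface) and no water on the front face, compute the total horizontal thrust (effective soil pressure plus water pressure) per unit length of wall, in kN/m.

K_a = tan²(45° − φ/2) = 0.4121.
γ' = 21.6 − 9.81 = 11.79 kN/m³. Depth below WT = 7.0 m.
σ'_h at WT = K_a γ d_w = 26.41 kPa; at base = 26.41 + K_a γ' × 7.0 = 60.43 kPa.
P₁ (0–3.6 m) = ½×26.41×3.6 = 47.54. P₂ (3.6–10.6 m) = ½(26.41+60.43)×7.0 = 303.9.
P_w = ½ γ_w h₂² = 0.5×9.81×7.0² = 240.3. Total = 47.54+303.9+240.3 = 591.8 kN/m.

592 kN/m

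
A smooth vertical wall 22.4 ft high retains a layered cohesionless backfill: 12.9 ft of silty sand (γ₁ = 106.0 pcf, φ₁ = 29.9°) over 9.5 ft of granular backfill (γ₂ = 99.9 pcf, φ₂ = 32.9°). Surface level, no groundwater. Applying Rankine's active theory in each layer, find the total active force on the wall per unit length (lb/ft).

K_a1 = tan²(45°−29.9°/2) = 0.3347; K_a2 = tan²(45°−32.9°/2) = 0.2960.
Layer 1: σ at base = K_a1 γ₁ h₁ = 457.6 psf; P₁ = ½×457.6×12.9 = 2952.
Layer 2: σ_v at top = γ₁h₁ = 1367; σ_h top = K_a2×1367 = 404.8; σ_h base = K_a2×(1367+99.9×9.5) = 685.7.
P₂ = ½(404.8+685.7)×9.5 = 5180. Total P_a = 2952+5180 = 8132 lb/ft.

8130 lb/ft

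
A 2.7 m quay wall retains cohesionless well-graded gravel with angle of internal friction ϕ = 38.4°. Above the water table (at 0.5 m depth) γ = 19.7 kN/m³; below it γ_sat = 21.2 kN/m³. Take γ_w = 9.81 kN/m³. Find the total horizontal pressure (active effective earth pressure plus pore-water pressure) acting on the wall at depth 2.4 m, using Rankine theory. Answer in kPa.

26.0 kPa

K_a = (1 − sin φ)/(1 + sin φ) = 0.2337.
γ' = 21.2 − 9.81 = 11.39 kN/m³.
Effective vertical stress at 2.4 m: σ'_v = 19.7×0.5 + 11.39×1.90 = 31.49 kPa.
σ'_h = K_a σ'_v = 0.2337 × 31.49 = 7.359 kPa; u = γ_w × 1.90 = 18.64 kPa.
Total σ_h = 7.359 + 18.64 = 26.00 kPa.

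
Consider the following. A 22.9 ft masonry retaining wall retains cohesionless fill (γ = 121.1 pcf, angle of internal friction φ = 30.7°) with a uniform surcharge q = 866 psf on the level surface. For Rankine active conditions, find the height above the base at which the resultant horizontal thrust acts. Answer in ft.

9.10 ft

K_a = 0.3240.
Triangular part P₁ = ½K_aγH² = 10290 at H/3 = 7.633 ft; rectangular part P₂ = K_a q H = 6426 at H/2 = 11.45 ft.
ȳ = (P₁·7.633 + P₂·11.45)/(P₁+P₂) = 9.101 ft.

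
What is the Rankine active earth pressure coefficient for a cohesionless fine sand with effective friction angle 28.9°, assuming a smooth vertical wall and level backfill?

K_a = tan²(45° − φ/2) = tan²(30.55°) = 0.3484.

0.348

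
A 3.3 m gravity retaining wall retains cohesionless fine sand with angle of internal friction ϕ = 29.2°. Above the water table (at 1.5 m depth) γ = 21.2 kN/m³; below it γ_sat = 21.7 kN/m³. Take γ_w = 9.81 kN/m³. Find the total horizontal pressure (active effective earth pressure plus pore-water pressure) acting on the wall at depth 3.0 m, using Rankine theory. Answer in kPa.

K_a = (1 − sin φ)/(1 + sin φ) = 0.3442.
γ' = 21.7 − 9.81 = 11.89 kN/m³.
Effective vertical stress at 3.0 m: σ'_v = 21.2×1.5 + 11.89×1.50 = 49.63 kPa.
σ'_h = K_a σ'_v = 0.3442 × 49.63 = 17.09 kPa; u = γ_w × 1.50 = 14.71 kPa.
Total σ_h = 17.09 + 14.71 = 31.80 kPa.

31.8 kPa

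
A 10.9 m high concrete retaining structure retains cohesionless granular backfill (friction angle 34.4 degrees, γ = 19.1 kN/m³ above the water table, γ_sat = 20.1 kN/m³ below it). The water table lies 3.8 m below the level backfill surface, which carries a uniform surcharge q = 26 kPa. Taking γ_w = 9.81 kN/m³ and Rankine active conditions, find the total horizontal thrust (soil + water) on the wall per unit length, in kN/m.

580 kN/m

K_a = tan²(45° − φ/2) = 0.2780.
γ' = 20.1 − 9.81 = 10.29 kN/m³. h₂ = H − d_w = 7.1 m.
σ'_h: at surface K_a·q = 7.228; at WT K_a(q+γd_w) = 27.40; at base K_a(q+γd_w+γ'h₂) = 47.71 kPa.
P₁ = ½(7.228+27.40)×3.8 = 65.80; P₂ = ½(27.40+47.71)×7.1 = 266.7; P_w = ½γ_w h₂² = 247.3.
Total = 65.80+266.7+247.3 = 579.7 kN/m.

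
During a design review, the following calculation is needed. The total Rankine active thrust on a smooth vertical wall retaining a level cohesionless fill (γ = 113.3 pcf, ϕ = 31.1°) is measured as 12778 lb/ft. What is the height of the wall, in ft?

K_a = 0.3188. P_a = ½ K_a γ H² ⇒ H = √(2P_a/(K_a γ)).
H = √(2×12778/(0.3188×113.3)) = 26.60 ft.

26.6 ft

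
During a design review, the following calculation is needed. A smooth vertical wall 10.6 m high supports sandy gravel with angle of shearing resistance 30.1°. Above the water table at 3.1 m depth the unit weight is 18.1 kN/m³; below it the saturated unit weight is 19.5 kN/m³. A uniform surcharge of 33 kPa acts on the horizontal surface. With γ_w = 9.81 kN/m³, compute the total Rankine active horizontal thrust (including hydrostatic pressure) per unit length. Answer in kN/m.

651 kN/m

K_a = tan²(45° − φ/2) = 0.3320.
γ' = 19.5 − 9.81 = 9.690 kN/m³. h₂ = H − d_w = 7.5 m.
σ'_h: at surface K_a·q = 10.96; at WT K_a(q+γd_w) = 29.58; at base K_a(q+γd_w+γ'h₂) = 53.71 kPa.
P₁ = ½(10.96+29.58)×3.1 = 62.84; P₂ = ½(29.58+53.71)×7.5 = 312.4; P_w = ½γ_w h₂² = 275.9.
Total = 62.84+312.4+275.9 = 651.1 kN/m.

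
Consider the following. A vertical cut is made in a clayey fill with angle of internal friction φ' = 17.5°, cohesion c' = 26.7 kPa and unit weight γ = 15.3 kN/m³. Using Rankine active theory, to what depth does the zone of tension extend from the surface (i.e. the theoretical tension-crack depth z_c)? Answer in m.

4.76 m

K_a = tan²(45° − 17.5°/2) = 0.5376; √K_a = 0.7332.
The active pressure is zero where K_a γ z = 2c√K_a, so z_c = 2c/(γ√K_a) = 2×26.7/(15.3×0.7332) = 4.760 m.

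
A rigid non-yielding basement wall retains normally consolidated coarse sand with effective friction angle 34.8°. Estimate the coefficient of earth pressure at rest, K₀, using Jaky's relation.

K₀ = 1 − sin φ' = 1 − sin 34.8° = 0.4293.

0.429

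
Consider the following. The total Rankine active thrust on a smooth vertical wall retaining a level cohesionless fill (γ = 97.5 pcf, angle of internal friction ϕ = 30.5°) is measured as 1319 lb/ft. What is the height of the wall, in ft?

9.10 ft

K_a = 0.3267. P_a = ½ K_a γ H² ⇒ H = √(2P_a/(K_a γ)).
H = √(2×1319/(0.3267×97.5)) = 9.101 ft.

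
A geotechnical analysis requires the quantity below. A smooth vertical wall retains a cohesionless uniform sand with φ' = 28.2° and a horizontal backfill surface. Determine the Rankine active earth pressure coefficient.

K_a = tan²(45° − φ/2) = tan²(30.90°) = 0.3582.

0.358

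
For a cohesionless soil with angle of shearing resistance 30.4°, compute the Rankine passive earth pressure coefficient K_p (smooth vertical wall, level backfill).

K_p = (1 + sin φ)/(1 − sin φ) = tan²(45° + 30.4°/2) = 3.049.

3.05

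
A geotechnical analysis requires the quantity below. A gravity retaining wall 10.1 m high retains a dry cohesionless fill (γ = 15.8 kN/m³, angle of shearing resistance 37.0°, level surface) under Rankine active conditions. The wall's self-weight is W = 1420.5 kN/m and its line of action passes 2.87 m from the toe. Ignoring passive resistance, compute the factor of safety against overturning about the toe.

6.04

K_a = tan²(45° − 37.0°/2) = 0.2486.
P_a = ½K_aγH² = 0.5×0.2486×15.8×10.1² = 200.3 kN/m, acting at H/3 = 3.367 m above the base.
Overturning moment M_o = P_a × H/3 = 200.3 × 3.367 = 674.4.
Resisting moment M_r = W × 2.87 = 1420.5 × 2.87 = 4077.
FS_overturning = M_r/M_o = 4077/674.4 = 6.045.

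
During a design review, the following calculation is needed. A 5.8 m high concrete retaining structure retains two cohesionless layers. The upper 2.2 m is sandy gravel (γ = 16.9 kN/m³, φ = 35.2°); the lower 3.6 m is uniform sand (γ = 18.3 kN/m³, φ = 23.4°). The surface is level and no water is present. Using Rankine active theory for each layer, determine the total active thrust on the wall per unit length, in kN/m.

120 kN/m

K_a1 = tan²(45°−35.2°/2) = 0.2687; K_a2 = tan²(45°−23.4°/2) = 0.4315.
Layer 1: σ at base = K_a1 γ₁ h₁ = 9.990 kPa; P₁ = ½×9.990×2.2 = 10.99.
Layer 2: σ_v at top = γ₁h₁ = 37.18; σ_h top = K_a2×37.18 = 16.04; σ_h base = K_a2×(37.18+18.3×3.6) = 44.47.
P₂ = ½(16.04+44.47)×3.6 = 108.9. Total P_a = 10.99+108.9 = 119.9 kN/m.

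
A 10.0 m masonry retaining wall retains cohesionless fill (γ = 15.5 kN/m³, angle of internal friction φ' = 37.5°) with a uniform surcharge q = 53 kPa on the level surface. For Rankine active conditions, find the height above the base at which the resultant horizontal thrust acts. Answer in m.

4.01 m

K_a = 0.2432.
Triangular part P₁ = ½K_aγH² = 188.5 at H/3 = 3.333 m; rectangular part P₂ = K_a q H = 128.9 at H/2 = 5.000 m.
ȳ = (P₁·3.333 + P₂·5.000)/(P₁+P₂) = 4.010 m.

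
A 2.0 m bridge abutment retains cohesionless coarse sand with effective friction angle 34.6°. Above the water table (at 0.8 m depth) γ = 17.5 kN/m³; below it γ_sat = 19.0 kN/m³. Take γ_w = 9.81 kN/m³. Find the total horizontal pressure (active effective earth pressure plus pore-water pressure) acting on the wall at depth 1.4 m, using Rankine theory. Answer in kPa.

11.3 kPa

K_a = (1 − sin φ)/(1 + sin φ) = 0.2756.
γ' = 19.0 − 9.81 = 9.190 kN/m³.
Effective vertical stress at 1.4 m: σ'_v = 17.5×0.8 + 9.190×0.600 = 19.51 kPa.
σ'_h = K_a σ'_v = 0.2756 × 19.51 = 5.379 kPa; u = γ_w × 0.600 = 5.886 kPa.
Total σ_h = 5.379 + 5.886 = 11.26 kPa.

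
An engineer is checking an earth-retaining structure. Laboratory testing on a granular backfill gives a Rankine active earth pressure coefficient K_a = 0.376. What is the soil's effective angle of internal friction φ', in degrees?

K_a = tan²(45° − φ/2) ⇒ 45° − φ/2 = arctan(√0.376) = 31.52°.
φ = 2(45° − 31.52°) = 26.97°.

27.0°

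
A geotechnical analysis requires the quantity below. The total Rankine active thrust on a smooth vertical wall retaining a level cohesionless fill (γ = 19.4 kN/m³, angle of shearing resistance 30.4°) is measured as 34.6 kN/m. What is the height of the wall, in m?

K_a = 0.3280. P_a = ½ K_a γ H² ⇒ H = √(2P_a/(K_a γ)).
H = √(2×34.6/(0.3280×19.4)) = 3.298 m.

3.30 m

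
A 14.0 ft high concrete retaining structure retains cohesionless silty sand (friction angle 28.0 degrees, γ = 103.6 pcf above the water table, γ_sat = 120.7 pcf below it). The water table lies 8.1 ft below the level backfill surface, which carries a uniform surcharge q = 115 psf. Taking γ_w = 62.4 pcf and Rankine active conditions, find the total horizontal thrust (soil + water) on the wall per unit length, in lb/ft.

5050 lb/ft

K_a = tan²(45° − φ/2) = 0.3610.
γ' = 120.7 − 62.4 = 58.30 pcf. h₂ = H − d_w = 5.9 ft.
σ'_h: at surface K_a·q = 41.52; at WT K_a(q+γd_w) = 344.5; at base K_a(q+γd_w+γ'h₂) = 468.7 psf.
P₁ = ½(41.52+344.5)×8.1 = 1563; P₂ = ½(344.5+468.7)×5.9 = 2399; P_w = ½γ_w h₂² = 1086.
Total = 1563+2399+1086 = 5048 lb/ft.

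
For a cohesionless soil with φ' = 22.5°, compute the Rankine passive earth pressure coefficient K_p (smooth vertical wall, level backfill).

K_p = (1 + sin φ)/(1 − sin φ) = tan²(45° + 22.5°/2) = 2.240.

2.24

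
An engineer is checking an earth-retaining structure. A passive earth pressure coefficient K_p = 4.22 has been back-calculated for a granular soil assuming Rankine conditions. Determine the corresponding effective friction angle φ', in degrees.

K_p = (1+sin φ)/(1−sin φ) ⇒ sin φ = (K_p − 1)/(K_p + 1) = 0.6169.
φ = arcsin(0.6169) = 38.09°.

38.1°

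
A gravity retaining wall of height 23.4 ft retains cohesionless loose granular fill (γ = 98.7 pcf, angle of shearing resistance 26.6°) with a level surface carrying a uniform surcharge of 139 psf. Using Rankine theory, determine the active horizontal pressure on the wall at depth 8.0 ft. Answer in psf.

354 psf

K_a = (1 − sin φ)/(1 + sin φ) = 0.3814.
σ_v = γz + q = 98.7 × 8.0 + 139 = 928.6 psf.
σ_h = K_a σ_v = 0.3814 × 928.6 = 354.2 psf.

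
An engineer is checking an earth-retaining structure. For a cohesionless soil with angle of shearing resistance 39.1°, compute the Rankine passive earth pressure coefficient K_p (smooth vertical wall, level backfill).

4.42

K_p = (1 + sin φ)/(1 − sin φ) = tan²(45° + 39.1°/2) = 4.415.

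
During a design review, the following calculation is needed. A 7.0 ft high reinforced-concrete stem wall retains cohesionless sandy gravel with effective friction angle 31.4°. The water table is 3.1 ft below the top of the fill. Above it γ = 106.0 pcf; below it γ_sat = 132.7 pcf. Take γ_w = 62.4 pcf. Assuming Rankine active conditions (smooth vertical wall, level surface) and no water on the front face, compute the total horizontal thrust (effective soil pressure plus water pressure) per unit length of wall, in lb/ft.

K_a = tan²(45° − φ/2) = 0.3149.
γ' = 132.7 − 62.4 = 70.30 pcf. Depth below WT = 3.9 ft.
σ'_h at WT = K_a γ d_w = 103.5 psf; at base = 103.5 + K_a γ' × 3.9 = 189.8 psf.
P₁ (0–3.1 ft) = ½×103.5×3.1 = 160.4. P₂ (3.1–7.0 ft) = ½(103.5+189.8)×3.9 = 571.9.
P_w = ½ γ_w h₂² = 0.5×62.4×3.9² = 474.6. Total = 160.4+571.9+474.6 = 1207 lb/ft.

1210 lb/ft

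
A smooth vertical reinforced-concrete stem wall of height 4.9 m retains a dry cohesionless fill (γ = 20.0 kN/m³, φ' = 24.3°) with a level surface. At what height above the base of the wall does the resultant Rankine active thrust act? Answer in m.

1.63 m

K_a = 0.4169.
The pressure distribution is triangular, so the resultant acts at H/3 above the base = 4.9/3 = 1.633 m.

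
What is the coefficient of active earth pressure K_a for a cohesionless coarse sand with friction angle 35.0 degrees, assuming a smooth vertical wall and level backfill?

0.271

K_a = (1 − sin φ)/(1 + sin φ) = (1 − sin 35.0°)/(1 + sin 35.0°) = 0.2710.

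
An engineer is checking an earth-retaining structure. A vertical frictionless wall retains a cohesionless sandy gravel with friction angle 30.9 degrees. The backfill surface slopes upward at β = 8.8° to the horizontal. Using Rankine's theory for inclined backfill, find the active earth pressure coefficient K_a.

0.333

K_a = cos β · (cos β − √(cos²β − cos²φ)) / (cos β + √(cos²β − cos²φ)).
cos β = 0.9882, cos φ = 0.8581, √(cos²β − cos²φ) = 0.4902.
K_a = 0.9882 × (0.9882 − 0.4902)/(0.9882 + 0.4902) = 0.3329.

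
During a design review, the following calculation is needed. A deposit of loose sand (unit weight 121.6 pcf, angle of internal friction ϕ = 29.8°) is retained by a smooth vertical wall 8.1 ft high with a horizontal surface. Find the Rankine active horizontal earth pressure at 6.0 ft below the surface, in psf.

K_a = (1 − sin φ)/(1 + sin φ) = 0.3360.
σ_h = K_a γ z = 0.3360 × 121.6 × 6.0 = 245.2 psf.

245 psf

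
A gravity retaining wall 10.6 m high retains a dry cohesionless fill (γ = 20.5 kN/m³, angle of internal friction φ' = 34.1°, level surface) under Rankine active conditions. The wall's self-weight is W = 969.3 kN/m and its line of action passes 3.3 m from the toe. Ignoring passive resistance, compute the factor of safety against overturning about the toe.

2.79

K_a = tan²(45° − 34.1°/2) = 0.2815.
P_a = ½K_aγH² = 0.5×0.2815×20.5×10.6² = 324.2 kN/m, acting at H/3 = 3.533 m above the base.
Overturning moment M_o = P_a × H/3 = 324.2 × 3.533 = 1146.
Resisting moment M_r = W × 3.3 = 969.3 × 3.3 = 3199.
FS_overturning = M_r/M_o = 3199/1146 = 2.792.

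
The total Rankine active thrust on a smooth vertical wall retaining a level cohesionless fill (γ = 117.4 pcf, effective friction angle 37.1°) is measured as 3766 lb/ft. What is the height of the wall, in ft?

K_a = 0.2475. P_a = ½ K_a γ H² ⇒ H = √(2P_a/(K_a γ)).
H = √(2×3766/(0.2475×117.4)) = 16.10 ft.

16.1 ft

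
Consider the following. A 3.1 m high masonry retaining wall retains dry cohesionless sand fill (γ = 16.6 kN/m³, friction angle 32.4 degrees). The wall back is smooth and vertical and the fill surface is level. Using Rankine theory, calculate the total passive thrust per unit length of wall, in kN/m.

264 kN/m

K_p = tan²(45° + φ/2) = 3.309.
P_p = ½ K_p γ H² = 0.5 × 3.309 × 16.6 × 3.1² = 263.9 kN/m.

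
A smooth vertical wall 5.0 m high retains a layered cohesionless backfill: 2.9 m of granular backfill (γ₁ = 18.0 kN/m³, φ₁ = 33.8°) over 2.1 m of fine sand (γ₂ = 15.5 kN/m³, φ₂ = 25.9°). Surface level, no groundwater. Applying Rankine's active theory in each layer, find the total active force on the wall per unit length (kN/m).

77.9 kN/m

K_a1 = tan²(45°−33.8°/2) = 0.2851; K_a2 = tan²(45°−25.9°/2) = 0.3920.
Layer 1: σ at base = K_a1 γ₁ h₁ = 14.88 kPa; P₁ = ½×14.88×2.9 = 21.58.
Layer 2: σ_v at top = γ₁h₁ = 52.20; σ_h top = K_a2×52.20 = 20.46; σ_h base = K_a2×(52.20+15.5×2.1) = 33.22.
P₂ = ½(20.46+33.22)×2.1 = 56.37. Total P_a = 21.58+56.37 = 77.95 kN/m.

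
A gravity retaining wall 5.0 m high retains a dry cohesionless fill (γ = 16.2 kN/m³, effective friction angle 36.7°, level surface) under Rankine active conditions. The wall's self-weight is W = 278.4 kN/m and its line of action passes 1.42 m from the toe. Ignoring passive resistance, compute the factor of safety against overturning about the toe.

4.65

K_a = tan²(45° − 36.7°/2) = 0.2519.
P_a = ½K_aγH² = 0.5×0.2519×16.2×5.0² = 51.00 kN/m, acting at H/3 = 1.667 m above the base.
Overturning moment M_o = P_a × H/3 = 51.00 × 1.667 = 85.00.
Resisting moment M_r = W × 1.42 = 278.4 × 1.42 = 395.3.
FS_overturning = M_r/M_o = 395.3/85.00 = 4.651.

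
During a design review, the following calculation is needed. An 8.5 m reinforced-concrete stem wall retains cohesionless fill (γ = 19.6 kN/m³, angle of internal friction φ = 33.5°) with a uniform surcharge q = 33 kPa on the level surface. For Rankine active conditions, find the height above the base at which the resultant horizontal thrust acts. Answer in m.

K_a = 0.2887.
Triangular part P₁ = ½K_aγH² = 204.4 at H/3 = 2.833 m; rectangular part P₂ = K_a q H = 80.98 at H/2 = 4.250 m.
ȳ = (P₁·2.833 + P₂·4.250)/(P₁+P₂) = 3.235 m.

3.24 m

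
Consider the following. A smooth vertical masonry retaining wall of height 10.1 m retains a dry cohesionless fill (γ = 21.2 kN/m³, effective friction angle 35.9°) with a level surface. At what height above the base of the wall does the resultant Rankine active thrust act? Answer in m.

3.37 m

K_a = 0.2607.
The pressure distribution is triangular, so the resultant acts at H/3 above the base = 10.1/3 = 3.367 m.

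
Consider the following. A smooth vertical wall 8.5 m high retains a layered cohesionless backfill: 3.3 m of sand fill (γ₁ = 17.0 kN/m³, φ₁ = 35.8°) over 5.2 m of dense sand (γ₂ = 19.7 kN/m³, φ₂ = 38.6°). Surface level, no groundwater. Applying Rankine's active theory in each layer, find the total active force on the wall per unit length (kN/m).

153 kN/m

K_a1 = tan²(45°−35.8°/2) = 0.2619; K_a2 = tan²(45°−38.6°/2) = 0.2316.
Layer 1: σ at base = K_a1 γ₁ h₁ = 14.69 kPa; P₁ = ½×14.69×3.3 = 24.24.
Layer 2: σ_v at top = γ₁h₁ = 56.10; σ_h top = K_a2×56.10 = 12.99; σ_h base = K_a2×(56.10+19.7×5.2) = 36.72.
P₂ = ½(12.99+36.72)×5.2 = 129.3. Total P_a = 24.24+129.3 = 153.5 kN/m.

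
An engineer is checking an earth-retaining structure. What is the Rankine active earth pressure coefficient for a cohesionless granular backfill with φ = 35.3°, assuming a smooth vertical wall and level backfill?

K_a = (1 − sin φ)/(1 + sin φ) = (1 − sin 35.3°)/(1 + sin 35.3°) = 0.2675.

0.268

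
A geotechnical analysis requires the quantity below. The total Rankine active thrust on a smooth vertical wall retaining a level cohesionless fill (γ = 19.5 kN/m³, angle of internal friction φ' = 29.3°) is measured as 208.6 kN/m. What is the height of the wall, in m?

7.90 m

K_a = 0.3428. P_a = ½ K_a γ H² ⇒ H = √(2P_a/(K_a γ)).
H = √(2×208.6/(0.3428×19.5)) = 7.900 m.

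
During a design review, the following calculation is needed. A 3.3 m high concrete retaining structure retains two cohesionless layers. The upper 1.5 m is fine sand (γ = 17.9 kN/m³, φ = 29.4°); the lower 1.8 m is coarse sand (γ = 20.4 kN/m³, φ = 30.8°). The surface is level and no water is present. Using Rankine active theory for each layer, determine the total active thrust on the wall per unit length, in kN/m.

33.1 kN/m

K_a1 = tan²(45°−29.4°/2) = 0.3415; K_a2 = tan²(45°−30.8°/2) = 0.3227.
Layer 1: σ at base = K_a1 γ₁ h₁ = 9.168 kPa; P₁ = ½×9.168×1.5 = 6.876.
Layer 2: σ_v at top = γ₁h₁ = 26.85; σ_h top = K_a2×26.85 = 8.665; σ_h base = K_a2×(26.85+20.4×1.8) = 20.51.
P₂ = ½(8.665+20.51)×1.8 = 26.26. Total P_a = 6.876+26.26 = 33.14 kN/m.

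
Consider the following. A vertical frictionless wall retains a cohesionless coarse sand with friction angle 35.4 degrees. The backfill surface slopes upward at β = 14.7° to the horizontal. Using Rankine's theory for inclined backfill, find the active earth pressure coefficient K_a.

0.290

K_a = cos β · (cos β − √(cos²β − cos²φ)) / (cos β + √(cos²β − cos²φ)).
cos β = 0.9673, cos φ = 0.8151, √(cos²β − cos²φ) = 0.5207.
K_a = 0.9673 × (0.9673 − 0.5207)/(0.9673 + 0.5207) = 0.2903.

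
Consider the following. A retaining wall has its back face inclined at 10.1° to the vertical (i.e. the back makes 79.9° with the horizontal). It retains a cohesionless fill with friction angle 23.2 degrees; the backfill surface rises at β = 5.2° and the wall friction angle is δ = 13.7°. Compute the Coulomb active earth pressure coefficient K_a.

K_a = sin²(α+φ) / [sin²α · sin(α−δ) · (1 + √{sin(φ+δ)sin(φ−β) / (sin(α−δ)sin(α+β))})²].
With α = 79.9°, φ = 23.2°, δ = 13.7°, β = 5.2°: K_a = 0.5080.

0.508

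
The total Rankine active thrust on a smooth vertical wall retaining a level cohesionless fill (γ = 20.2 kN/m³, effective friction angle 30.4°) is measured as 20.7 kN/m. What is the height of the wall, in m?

2.50 m

K_a = 0.3280. P_a = ½ K_a γ H² ⇒ H = √(2P_a/(K_a γ)).
H = √(2×20.7/(0.3280×20.2)) = 2.500 m.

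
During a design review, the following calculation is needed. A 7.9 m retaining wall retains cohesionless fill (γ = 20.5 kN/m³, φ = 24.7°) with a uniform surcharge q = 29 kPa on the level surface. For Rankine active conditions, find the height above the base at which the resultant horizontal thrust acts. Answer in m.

K_a = 0.4106.
Triangular part P₁ = ½K_aγH² = 262.6 at H/3 = 2.633 m; rectangular part P₂ = K_a q H = 94.06 at H/2 = 3.950 m.
ȳ = (P₁·2.633 + P₂·3.950)/(P₁+P₂) = 2.981 m.

2.98 m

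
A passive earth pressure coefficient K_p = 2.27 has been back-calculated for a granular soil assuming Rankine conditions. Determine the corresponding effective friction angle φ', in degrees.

K_p = (1+sin φ)/(1−sin φ) ⇒ sin φ = (K_p − 1)/(K_p + 1) = 0.3884.
φ = arcsin(0.3884) = 22.85°.

22.9°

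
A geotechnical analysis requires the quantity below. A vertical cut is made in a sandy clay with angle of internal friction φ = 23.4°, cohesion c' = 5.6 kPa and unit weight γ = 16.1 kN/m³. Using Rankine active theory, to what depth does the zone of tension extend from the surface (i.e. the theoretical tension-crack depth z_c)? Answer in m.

K_a = tan²(45° − 23.4°/2) = 0.4315; √K_a = 0.6569.
The active pressure is zero where K_a γ z = 2c√K_a, so z_c = 2c/(γ√K_a) = 2×5.6/(16.1×0.6569) = 1.059 m.

1.06 m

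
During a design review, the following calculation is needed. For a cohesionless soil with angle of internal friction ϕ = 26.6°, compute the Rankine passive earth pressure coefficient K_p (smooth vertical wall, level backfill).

2.62

K_p = (1 + sin φ)/(1 − sin φ) = tan²(45° + 26.6°/2) = 2.622.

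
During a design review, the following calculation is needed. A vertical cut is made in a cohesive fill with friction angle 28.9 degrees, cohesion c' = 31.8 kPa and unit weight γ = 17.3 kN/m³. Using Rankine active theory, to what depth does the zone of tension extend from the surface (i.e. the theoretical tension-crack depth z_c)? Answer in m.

6.23 m

K_a = tan²(45° − 28.9°/2) = 0.3484; √K_a = 0.5902.
The active pressure is zero where K_a γ z = 2c√K_a, so z_c = 2c/(γ√K_a) = 2×31.8/(17.3×0.5902) = 6.229 m.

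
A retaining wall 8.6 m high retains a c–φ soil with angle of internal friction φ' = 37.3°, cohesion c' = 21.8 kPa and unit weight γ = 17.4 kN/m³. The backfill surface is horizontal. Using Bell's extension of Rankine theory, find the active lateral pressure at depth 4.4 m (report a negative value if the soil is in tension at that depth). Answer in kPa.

K_a = (1 − sin φ)/(1 + sin φ) = 0.2453.
σ_a = K_a γ z − 2c√K_a = 0.2453×17.4×4.4 − 2×21.8×0.4953 = -2.813 kPa.

-2.81 kPa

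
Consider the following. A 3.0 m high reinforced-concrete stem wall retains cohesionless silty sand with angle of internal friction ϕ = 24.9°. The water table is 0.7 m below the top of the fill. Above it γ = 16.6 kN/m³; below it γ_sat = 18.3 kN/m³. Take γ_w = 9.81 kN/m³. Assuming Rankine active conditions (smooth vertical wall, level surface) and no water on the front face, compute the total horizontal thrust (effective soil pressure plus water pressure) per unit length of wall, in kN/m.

K_a = tan²(45° − φ/2) = 0.4074.
γ' = 18.3 − 9.81 = 8.490 kN/m³. Depth below WT = 2.3 m.
σ'_h at WT = K_a γ d_w = 4.734 kPa; at base = 4.734 + K_a γ' × 2.3 = 12.69 kPa.
P₁ (0–0.7 m) = ½×4.734×0.7 = 1.657. P₂ (0.7–3.0 m) = ½(4.734+12.69)×2.3 = 20.04.
P_w = ½ γ_w h₂² = 0.5×9.81×2.3² = 25.95. Total = 1.657+20.04+25.95 = 47.64 kN/m.

47.6 kN/m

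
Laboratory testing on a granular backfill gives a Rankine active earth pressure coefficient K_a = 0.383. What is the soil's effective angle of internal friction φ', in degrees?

K_a = tan²(45° − φ/2) ⇒ 45° − φ/2 = arctan(√0.383) = 31.75°.
φ = 2(45° − 31.75°) = 26.50°.

26.5°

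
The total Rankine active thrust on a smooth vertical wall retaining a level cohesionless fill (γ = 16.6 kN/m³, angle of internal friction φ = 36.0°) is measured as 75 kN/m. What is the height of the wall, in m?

5.90 m

K_a = 0.2596. P_a = ½ K_a γ H² ⇒ H = √(2P_a/(K_a γ)).
H = √(2×75/(0.2596×16.6)) = 5.900 m.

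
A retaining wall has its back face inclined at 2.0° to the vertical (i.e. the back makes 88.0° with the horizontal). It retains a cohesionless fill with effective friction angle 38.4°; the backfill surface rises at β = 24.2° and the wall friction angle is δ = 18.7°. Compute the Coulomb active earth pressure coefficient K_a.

K_a = sin²(α+φ) / [sin²α · sin(α−δ) · (1 + √{sin(φ+δ)sin(φ−β) / (sin(α−δ)sin(α+β))})²].
With α = 88.0°, φ = 38.4°, δ = 18.7°, β = 24.2°: K_a = 0.3133.

0.313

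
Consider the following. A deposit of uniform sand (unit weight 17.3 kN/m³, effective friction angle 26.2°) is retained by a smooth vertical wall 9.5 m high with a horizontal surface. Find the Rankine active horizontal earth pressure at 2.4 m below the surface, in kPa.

K_a = (1 − sin φ)/(1 + sin φ) = 0.3874.
σ_h = K_a γ z = 0.3874 × 17.3 × 2.4 = 16.09 kPa.

16.1 kPa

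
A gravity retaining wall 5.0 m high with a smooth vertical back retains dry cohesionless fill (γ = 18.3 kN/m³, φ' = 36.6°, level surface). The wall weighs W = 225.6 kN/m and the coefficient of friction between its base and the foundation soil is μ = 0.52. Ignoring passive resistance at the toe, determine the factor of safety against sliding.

K_a = tan²(45° − 36.6°/2) = 0.2530.
P_a = ½K_aγH² = 0.5×0.2530×18.3×5.0² = 57.86 kN/m, acting at H/3 = 1.667 m above the base.
FS_sliding = μW / P_a = 0.52×225.6 / 57.86 = 2.027.

2.03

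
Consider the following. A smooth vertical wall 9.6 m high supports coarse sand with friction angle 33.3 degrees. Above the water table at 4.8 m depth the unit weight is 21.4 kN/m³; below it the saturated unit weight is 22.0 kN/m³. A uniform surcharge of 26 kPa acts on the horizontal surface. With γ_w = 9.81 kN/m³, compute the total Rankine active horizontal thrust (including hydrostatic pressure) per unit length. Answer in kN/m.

K_a = tan²(45° − φ/2) = 0.2911.
γ' = 22.0 − 9.81 = 12.19 kN/m³. h₂ = H − d_w = 4.8 m.
σ'_h: at surface K_a·q = 7.570; at WT K_a(q+γd_w) = 37.48; at base K_a(q+γd_w+γ'h₂) = 54.51 kPa.
P₁ = ½(7.570+37.48)×4.8 = 108.1; P₂ = ½(37.48+54.51)×4.8 = 220.8; P_w = ½γ_w h₂² = 113.0.
Total = 108.1+220.8+113.0 = 441.9 kN/m.

442 kN/m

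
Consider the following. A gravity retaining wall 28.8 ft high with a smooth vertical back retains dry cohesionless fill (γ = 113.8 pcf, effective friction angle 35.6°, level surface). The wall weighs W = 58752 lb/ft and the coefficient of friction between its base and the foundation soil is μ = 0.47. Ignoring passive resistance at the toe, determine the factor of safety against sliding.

2.22

K_a = tan²(45° − 35.6°/2) = 0.2641.
P_a = ½K_aγH² = 0.5×0.2641×113.8×28.8² = 12470 lb/ft, acting at H/3 = 9.600 ft above the base.
FS_sliding = μW / P_a = 0.47×58752 / 12470 = 2.215.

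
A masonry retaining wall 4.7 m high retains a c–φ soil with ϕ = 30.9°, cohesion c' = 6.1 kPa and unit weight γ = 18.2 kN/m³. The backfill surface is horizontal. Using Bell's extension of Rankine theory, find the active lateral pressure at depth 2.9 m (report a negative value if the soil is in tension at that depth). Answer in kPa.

10.0 kPa

K_a = (1 − sin φ)/(1 + sin φ) = 0.3214.
σ_a = K_a γ z − 2c√K_a = 0.3214×18.2×2.9 − 2×6.1×0.5669 = 10.05 kPa.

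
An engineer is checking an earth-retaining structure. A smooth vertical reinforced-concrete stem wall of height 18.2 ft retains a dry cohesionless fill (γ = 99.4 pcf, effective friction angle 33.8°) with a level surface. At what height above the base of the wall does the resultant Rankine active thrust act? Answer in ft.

K_a = 0.2851.
The pressure distribution is triangular, so the resultant acts at H/3 above the base = 18.2/3 = 6.067 ft.

6.07 ft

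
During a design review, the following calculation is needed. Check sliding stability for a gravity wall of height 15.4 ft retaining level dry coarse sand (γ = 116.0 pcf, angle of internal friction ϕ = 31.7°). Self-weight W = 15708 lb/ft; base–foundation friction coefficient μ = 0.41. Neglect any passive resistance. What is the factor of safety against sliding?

1.51

K_a = tan²(45° − 31.7°/2) = 0.3111.
P_a = ½K_aγH² = 0.5×0.3111×116.0×15.4² = 4279 lb/ft, acting at H/3 = 5.133 ft above the base.
FS_sliding = μW / P_a = 0.41×15708 / 4279 = 1.505.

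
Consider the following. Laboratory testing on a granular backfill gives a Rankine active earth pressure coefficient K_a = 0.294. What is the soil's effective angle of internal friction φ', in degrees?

K_a = tan²(45° − φ/2) ⇒ 45° − φ/2 = arctan(√0.294) = 28.47°.
φ = 2(45° − 28.47°) = 33.07°.

33.1°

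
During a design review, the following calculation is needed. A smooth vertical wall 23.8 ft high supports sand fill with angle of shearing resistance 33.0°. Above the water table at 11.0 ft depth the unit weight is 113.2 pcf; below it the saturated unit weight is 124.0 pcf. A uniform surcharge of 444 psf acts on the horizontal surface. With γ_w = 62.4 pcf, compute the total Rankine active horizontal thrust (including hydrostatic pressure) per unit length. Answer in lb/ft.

K_a = tan²(45° − φ/2) = 0.2948.
γ' = 124.0 − 62.4 = 61.60 pcf. h₂ = H − d_w = 12.8 ft.
σ'_h: at surface K_a·q = 130.9; at WT K_a(q+γd_w) = 498.0; at base K_a(q+γd_w+γ'h₂) = 730.4 psf.
P₁ = ½(130.9+498.0)×11.0 = 3459; P₂ = ½(498.0+730.4)×12.8 = 7862; P_w = ½γ_w h₂² = 5112.
Total = 3459+7862+5112 = 16430 lb/ft.

16400 lb/ft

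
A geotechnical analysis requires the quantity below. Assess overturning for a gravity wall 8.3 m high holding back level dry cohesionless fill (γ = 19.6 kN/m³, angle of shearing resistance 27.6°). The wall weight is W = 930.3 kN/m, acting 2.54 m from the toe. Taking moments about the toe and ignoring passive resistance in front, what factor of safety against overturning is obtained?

3.45

K_a = tan²(45° − 27.6°/2) = 0.3668.
P_a = ½K_aγH² = 0.5×0.3668×19.6×8.3² = 247.6 kN/m, acting at H/3 = 2.767 m above the base.
Overturning moment M_o = P_a × H/3 = 247.6 × 2.767 = 685.1.
Resisting moment M_r = W × 2.54 = 930.3 × 2.54 = 2363.
FS_overturning = M_r/M_o = 2363/685.1 = 3.449.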